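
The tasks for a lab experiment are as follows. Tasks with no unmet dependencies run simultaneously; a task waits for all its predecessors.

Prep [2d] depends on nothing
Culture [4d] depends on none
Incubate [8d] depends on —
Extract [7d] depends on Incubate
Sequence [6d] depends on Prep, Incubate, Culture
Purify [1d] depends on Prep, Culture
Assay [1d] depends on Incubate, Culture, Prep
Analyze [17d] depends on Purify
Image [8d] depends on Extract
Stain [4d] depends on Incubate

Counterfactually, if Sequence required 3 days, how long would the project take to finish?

Critical path before the change: Incubate→Extract→Image = 8+7+8 = 23 giving 23 days.
Sequence is off the critical path — its longest chain is 14 days, giving 9 of slack.
That remains the longest chain; total 23 days.

23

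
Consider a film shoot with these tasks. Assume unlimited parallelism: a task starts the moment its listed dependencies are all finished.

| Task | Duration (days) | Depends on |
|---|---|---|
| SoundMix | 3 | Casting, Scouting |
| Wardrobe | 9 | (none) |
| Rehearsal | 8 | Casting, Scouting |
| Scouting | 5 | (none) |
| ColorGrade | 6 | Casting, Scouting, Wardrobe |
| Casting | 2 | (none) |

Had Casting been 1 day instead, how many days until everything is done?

15

Critical path before the change: Wardrobe→ColorGrade = 9+6 = 15 giving 15 days.
The longest path through Casting is only 10 days, so Casting has float 5.
The critical path is still Wardrobe→ColorGrade; finish is now 15 days.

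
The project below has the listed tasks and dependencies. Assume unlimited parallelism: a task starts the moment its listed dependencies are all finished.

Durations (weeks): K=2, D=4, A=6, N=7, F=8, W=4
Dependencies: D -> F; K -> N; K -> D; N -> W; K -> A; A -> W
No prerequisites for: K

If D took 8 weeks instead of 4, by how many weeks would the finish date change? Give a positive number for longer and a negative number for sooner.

4

Critical path before the change: K→D→F = 2+4+8 = 14 giving 14 weeks.
D lies on that path, so at 8 weeks the path becomes 18 weeks.
The critical path is still K→D→F; finish is now 18 weeks.
Change in finish: 18 − 14 = +4 weeks.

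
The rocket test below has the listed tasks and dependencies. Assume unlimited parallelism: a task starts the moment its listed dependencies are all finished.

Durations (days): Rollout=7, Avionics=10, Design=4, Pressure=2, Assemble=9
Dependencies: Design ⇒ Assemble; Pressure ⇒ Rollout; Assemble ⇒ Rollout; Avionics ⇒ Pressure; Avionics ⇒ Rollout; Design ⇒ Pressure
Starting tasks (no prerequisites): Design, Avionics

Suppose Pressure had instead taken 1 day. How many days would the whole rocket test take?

Actual critical path: Design→Assemble→Rollout = 4+9+7 = 20 ⇒ 20 days.
Pressure is off the critical path — its longest chain is 19 days, giving 1 of slack.
The critical path is still Design→Assemble→Rollout; finish is now 20 days.

20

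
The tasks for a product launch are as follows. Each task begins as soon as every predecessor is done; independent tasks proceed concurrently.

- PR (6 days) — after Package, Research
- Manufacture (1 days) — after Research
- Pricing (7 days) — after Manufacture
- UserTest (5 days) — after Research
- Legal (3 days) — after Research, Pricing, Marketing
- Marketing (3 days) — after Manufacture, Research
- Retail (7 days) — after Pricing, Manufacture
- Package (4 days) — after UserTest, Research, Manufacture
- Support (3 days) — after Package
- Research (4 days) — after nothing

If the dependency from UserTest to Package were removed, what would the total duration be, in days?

Before: longest chain Research→UserTest→Package→PR = 4+5+4+6 = 19, finish 19.
Without UserTest→Package, Package's earliest start moves from 9 to 5.
The longest chain is now Research→Manufacture→Pricing→Retail = 4+1+7+7 = 19, so the project takes 19 days.

19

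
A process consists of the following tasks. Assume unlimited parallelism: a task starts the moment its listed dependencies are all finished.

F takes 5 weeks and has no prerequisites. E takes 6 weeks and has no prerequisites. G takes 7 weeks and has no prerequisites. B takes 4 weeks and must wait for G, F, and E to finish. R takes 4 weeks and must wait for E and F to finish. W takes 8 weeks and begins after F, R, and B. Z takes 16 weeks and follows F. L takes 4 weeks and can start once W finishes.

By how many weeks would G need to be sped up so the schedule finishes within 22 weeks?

1

Current finish: 23 weeks; target: 22.
G is on every critical path, so each week cut from G cuts the finish by one (this holds down to a finish of 22).
Need 23 − 22 = 1 week off G → G becomes 6 weeks, finish becomes 22.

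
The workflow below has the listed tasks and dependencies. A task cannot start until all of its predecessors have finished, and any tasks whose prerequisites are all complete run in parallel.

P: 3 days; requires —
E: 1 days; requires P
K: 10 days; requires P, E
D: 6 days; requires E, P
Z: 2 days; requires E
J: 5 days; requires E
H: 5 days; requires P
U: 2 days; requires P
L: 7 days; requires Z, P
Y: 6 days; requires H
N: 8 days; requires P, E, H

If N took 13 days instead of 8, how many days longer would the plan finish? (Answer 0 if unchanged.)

The binding path is P→H→N = 3+5+8 = 16; finish at 16 days.
N lies on that path, so at 13 days the path becomes 21 days.
That remains the longest chain; total 21 days.
Change in finish: 21 − 16 = +5 days.

5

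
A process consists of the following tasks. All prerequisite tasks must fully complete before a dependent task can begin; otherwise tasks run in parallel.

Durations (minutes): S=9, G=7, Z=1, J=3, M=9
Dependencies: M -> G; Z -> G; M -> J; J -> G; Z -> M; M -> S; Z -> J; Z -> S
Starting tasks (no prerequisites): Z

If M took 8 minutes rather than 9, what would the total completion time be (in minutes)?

19

Critical path before the change: Z→M→J→G = 1+9+3+7 = 20 giving 20 minutes.
M lies on that path, so at 8 minutes the path becomes 19 minutes.
That remains the longest chain; total 19 minutes.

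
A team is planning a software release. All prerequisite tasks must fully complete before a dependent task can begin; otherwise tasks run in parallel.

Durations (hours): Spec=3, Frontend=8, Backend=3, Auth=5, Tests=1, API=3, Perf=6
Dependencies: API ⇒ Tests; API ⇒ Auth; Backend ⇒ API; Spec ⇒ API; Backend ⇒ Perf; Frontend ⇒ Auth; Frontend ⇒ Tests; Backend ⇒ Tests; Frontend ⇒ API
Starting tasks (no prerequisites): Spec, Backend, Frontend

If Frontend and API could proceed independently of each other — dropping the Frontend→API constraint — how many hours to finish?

13

Original critical path: Frontend→API→Auth = 8+3+5 = 16 ⇒ 16 hours.
Without Frontend→API, API's earliest start moves from 8 to 3.
After: Frontend→Auth = 8+5 = 13 → 13 hours.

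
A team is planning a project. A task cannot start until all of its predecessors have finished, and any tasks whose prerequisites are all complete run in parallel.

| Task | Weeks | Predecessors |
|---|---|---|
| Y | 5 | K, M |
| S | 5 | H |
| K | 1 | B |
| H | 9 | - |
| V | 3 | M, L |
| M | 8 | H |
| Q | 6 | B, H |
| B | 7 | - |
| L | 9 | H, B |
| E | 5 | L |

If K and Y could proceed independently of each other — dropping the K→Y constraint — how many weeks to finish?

With the dependency in place, H→L→E = 9+9+5 = 23 sets the finish at 23 weeks.
Dropping K→Y doesn't change Y's earliest start (17); another predecessor still binds.
After: H→L→E = 9+9+5 = 23 → 23 weeks.

23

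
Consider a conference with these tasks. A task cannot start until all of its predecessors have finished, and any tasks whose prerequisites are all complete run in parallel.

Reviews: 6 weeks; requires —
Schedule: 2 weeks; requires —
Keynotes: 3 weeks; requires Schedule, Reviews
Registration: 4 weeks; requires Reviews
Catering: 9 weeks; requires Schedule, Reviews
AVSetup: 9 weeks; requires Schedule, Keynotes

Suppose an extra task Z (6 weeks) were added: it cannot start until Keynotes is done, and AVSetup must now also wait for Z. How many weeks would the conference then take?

Originally the conference takes 18 weeks.
With Z inserted, AVSetup now waits for max(Schedule, Keynotes, Z).
New critical path: Reviews→Keynotes→Z→AVSetup = 6+3+6+9 = 24 ⇒ 24 weeks.

24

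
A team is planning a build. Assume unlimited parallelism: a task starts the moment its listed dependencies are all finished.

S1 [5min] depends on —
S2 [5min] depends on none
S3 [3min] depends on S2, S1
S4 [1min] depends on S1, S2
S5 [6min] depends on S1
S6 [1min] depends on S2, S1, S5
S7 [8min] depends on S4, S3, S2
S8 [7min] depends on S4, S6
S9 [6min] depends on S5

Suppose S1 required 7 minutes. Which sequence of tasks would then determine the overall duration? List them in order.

Baseline: S1→S5→S6→S8 = 5+6+1+7 = 19 → 19 minutes.
S1 lies on that path, so at 7 minutes the path becomes 21 minutes.
The critical path is still S1→S5→S6→S8; finish is now 21 minutes.

S1, S5, S6, S8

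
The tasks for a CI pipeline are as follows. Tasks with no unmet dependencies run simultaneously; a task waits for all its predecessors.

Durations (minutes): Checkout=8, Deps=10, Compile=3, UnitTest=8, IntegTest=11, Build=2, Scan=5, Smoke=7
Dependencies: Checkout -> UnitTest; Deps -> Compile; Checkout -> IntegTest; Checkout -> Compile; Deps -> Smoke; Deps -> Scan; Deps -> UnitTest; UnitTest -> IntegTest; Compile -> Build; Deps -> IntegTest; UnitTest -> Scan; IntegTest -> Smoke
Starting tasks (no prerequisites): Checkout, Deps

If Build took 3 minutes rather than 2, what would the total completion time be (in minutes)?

Actual critical path: Deps→UnitTest→IntegTest→Smoke = 10+8+11+7 = 36 ⇒ 36 minutes.
Build is off the critical path — its longest chain is 15 minutes, giving 21 of slack.
The critical path is still Deps→UnitTest→IntegTest→Smoke; finish is now 36 minutes.

36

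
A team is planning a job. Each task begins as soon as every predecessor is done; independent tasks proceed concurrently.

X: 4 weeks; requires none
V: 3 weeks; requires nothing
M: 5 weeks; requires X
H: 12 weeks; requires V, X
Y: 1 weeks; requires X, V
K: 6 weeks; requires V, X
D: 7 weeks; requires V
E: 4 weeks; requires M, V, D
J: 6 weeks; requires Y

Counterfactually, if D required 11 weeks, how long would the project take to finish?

The binding path is X→H = 4+12 = 16; finish at 16 weeks.
The longest path through D is only 14 weeks, so D has float 2.
New critical path: V→D→E = 3+11+4 = 18 ⇒ 18 weeks.

18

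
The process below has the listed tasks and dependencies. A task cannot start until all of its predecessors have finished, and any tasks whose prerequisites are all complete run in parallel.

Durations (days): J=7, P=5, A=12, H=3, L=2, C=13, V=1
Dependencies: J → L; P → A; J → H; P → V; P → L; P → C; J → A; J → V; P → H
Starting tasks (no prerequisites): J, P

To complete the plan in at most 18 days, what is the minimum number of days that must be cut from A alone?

1

Current finish: 19 days; target: 18.
A is on every critical path, so each day cut from A cuts the finish by one (this holds down to a finish of 18).
Need 19 − 18 = 1 day off A → A becomes 11 days, finish becomes 18.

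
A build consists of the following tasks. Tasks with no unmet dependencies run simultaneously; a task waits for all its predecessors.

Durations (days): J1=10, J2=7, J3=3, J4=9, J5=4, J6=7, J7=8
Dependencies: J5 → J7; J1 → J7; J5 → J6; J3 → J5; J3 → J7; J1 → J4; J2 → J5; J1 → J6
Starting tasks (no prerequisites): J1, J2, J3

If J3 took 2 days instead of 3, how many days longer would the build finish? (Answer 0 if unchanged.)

Critical path before the change: J1→J4 = 10+9 = 19 giving 19 days.
J3 is off the critical path — its longest chain is 15 days, giving 4 of slack.
The critical path is still J1→J4; finish is now 19 days.
Change in finish: 19 − 19 = +0 days.

0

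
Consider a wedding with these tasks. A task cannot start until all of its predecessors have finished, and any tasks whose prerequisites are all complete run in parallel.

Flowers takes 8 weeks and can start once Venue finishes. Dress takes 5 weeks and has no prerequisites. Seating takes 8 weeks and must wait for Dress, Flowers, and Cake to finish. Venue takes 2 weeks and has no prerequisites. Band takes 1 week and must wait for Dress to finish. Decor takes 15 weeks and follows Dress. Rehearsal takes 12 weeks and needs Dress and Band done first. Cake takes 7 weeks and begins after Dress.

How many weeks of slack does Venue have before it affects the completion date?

2

Dress→Cake→Seating = 5+7+8 = 20 sets the makespan at 20 weeks.
Longest path through Venue: 18 weeks (earliest finish 2, latest finish 4).
Float = 20 − 18 = 2.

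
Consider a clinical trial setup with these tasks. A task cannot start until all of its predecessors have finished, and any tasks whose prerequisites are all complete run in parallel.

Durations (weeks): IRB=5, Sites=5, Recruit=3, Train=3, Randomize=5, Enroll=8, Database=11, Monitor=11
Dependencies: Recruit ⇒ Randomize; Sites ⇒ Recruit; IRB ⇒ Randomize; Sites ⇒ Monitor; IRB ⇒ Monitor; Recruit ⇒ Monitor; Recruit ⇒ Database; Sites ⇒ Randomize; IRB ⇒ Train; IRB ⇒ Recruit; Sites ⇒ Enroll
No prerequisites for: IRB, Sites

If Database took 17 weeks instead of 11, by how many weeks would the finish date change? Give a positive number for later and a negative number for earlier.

6

As given, the longest chain is IRB→Recruit→Database = 5+3+11 = 19, so the finish is 19 weeks.
Since Database is critical, the +6 change carries straight to that chain (now 25 weeks).
The critical path is still IRB→Recruit→Database; finish is now 25 weeks.
Change in finish: 25 − 19 = +6 weeks.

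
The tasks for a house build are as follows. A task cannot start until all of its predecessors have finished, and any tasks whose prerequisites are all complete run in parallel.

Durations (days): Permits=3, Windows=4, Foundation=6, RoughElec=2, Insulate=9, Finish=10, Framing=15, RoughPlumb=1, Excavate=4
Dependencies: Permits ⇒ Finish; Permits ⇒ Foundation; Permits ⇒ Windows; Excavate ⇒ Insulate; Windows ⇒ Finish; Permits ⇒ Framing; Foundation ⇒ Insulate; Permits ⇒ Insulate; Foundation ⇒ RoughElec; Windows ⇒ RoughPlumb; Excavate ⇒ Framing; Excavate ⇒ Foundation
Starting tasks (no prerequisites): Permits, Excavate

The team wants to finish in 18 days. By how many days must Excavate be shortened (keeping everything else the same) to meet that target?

Current finish: 19 days; target: 18.
Excavate is on every critical path, so each day cut from Excavate cuts the finish by one (this holds down to a finish of 18).
Need 19 − 18 = 1 day off Excavate → Excavate becomes 3 days, finish becomes 18.

1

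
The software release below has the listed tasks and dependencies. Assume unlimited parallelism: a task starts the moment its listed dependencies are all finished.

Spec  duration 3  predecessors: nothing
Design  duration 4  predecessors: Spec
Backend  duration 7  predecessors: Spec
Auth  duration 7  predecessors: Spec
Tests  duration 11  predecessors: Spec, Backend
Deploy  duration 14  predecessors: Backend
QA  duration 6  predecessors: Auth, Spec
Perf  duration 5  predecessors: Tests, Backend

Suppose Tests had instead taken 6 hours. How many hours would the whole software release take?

24

Critical path before the change: Spec→Backend→Tests→Perf = 3+7+11+5 = 26 giving 26 hours.
Tests is on the critical path; changing it to 6 makes that path 21 hours.
New critical path: Spec→Backend→Deploy = 3+7+14 = 24 ⇒ 24 hours.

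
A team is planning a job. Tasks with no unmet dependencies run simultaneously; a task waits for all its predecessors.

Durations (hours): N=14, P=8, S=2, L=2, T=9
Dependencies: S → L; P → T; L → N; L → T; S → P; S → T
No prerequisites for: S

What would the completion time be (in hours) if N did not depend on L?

19

Before: longest chain S→P→T = 2+8+9 = 19, finish 19.
Without L→N, N's earliest start moves from 4 to 0.
New critical path: S→P→T = 2+8+9 = 19 ⇒ 19 hours.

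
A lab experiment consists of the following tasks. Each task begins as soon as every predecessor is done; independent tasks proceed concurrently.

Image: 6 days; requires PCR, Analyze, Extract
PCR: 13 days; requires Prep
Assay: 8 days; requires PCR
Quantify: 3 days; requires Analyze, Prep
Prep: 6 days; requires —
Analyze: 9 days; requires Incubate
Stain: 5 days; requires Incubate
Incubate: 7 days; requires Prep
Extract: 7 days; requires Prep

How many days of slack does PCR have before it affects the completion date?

1

Prep→Incubate→Analyze→Image = 6+7+9+6 = 28 sets the makespan at 28 days.
Longest path through PCR: 27 days (earliest finish 19, latest finish 20).
Slack of PCR = 7 − 6 = 1 day.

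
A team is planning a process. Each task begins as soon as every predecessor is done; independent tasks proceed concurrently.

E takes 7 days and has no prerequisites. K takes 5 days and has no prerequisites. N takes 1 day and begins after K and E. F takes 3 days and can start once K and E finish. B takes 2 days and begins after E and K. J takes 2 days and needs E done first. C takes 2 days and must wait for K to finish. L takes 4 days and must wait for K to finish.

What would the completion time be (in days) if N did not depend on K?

10

Before: longest chain E→F = 7+3 = 10, finish 10.
Dropping K→N doesn't change N's earliest start (7); another predecessor still binds.
After: E→F = 7+3 = 10 → 10 days.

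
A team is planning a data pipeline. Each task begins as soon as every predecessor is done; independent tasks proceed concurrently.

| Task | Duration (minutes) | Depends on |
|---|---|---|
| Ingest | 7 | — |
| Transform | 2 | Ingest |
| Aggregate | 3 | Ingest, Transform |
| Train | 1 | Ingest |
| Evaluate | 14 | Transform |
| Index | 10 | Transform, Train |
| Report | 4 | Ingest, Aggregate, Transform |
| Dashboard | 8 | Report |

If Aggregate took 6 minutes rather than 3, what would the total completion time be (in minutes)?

27

Actual critical path: Ingest→Transform→Aggregate→Report→Dashboard = 7+2+3+4+8 = 24 ⇒ 24 minutes.
Aggregate lies on that path, so at 6 minutes the path becomes 27 minutes.
That remains the longest chain; total 27 minutes.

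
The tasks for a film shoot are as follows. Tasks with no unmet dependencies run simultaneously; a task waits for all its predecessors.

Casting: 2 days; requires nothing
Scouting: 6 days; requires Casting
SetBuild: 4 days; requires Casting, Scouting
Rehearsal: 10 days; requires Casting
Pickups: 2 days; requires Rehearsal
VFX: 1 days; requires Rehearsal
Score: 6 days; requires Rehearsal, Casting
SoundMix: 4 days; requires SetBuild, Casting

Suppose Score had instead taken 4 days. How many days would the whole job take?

16

Critical path before the change: Casting→Rehearsal→Score = 2+10+6 = 18 giving 18 days.
Score is on the critical path; changing it to 4 makes that path 16 days.
New critical path: Casting→Scouting→SetBuild→SoundMix = 2+6+4+4 = 16 ⇒ 16 days.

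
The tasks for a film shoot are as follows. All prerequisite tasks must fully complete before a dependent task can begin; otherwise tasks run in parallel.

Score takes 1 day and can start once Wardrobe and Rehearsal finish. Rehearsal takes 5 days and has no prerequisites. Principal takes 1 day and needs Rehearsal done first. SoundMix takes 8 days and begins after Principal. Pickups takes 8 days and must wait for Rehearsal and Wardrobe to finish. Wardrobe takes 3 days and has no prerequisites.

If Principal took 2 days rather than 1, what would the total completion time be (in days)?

Critical path before the change: Rehearsal→Principal→SoundMix = 5+1+8 = 14 giving 14 days.
Since Principal is critical, the +1 change carries straight to that chain (now 15 days).
That remains the longest chain; total 15 days.

15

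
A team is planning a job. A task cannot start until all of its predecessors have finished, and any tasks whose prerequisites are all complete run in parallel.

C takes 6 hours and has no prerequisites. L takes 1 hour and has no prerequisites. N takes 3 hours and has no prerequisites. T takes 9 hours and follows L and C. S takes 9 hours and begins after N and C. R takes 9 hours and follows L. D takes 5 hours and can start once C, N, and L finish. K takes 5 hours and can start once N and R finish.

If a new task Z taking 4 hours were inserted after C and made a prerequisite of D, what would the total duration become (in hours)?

Originally the project takes 15 hours.
With Z inserted, D now waits for max(C, N, L, Z).
New critical path: C→Z→D = 6+4+5 = 15 ⇒ 15 hours.

15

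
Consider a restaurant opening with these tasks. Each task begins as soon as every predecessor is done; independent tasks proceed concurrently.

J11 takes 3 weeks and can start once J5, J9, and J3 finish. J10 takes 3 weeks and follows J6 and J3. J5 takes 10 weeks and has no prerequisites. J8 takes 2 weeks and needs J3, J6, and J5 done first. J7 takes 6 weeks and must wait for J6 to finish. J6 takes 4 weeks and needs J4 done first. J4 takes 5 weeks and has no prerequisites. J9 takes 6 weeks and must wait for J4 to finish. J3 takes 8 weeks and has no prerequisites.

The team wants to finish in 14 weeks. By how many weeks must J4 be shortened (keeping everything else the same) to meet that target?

1

Current finish: 15 weeks; target: 14.
J4 is on every critical path, so each week cut from J4 cuts the finish by one (this holds down to a finish of 13).
Need 15 − 14 = 1 week off J4 → J4 becomes 4 weeks, finish becomes 14.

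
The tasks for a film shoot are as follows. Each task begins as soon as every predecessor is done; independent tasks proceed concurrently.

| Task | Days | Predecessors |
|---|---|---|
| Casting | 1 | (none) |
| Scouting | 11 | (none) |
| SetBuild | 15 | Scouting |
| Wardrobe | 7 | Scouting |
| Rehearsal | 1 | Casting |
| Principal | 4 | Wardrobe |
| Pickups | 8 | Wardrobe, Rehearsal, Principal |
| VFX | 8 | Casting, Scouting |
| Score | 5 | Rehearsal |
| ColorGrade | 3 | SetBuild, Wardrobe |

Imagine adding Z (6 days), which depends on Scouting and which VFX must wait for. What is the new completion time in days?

30

Originally the job takes 30 days.
With Z inserted, VFX now waits for max(Casting, Scouting, Z).
New critical path: Scouting→Wardrobe→Principal→Pickups = 11+7+4+8 = 30 ⇒ 30 days.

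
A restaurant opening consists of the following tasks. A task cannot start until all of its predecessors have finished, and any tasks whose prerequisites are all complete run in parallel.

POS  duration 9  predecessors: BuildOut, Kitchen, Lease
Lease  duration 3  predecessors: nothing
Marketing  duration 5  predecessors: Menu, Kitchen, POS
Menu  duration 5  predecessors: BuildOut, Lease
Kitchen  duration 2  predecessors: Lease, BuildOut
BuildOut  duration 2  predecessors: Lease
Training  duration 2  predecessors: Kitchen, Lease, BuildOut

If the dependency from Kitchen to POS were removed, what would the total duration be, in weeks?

With the dependency in place, Lease→BuildOut→Kitchen→POS→Marketing = 3+2+2+9+5 = 21 sets the finish at 21 weeks.
Without Kitchen→POS, POS's earliest start moves from 7 to 5.
The longest chain is now Lease→BuildOut→POS→Marketing = 3+2+9+5 = 19, so the schedule takes 19 weeks.

19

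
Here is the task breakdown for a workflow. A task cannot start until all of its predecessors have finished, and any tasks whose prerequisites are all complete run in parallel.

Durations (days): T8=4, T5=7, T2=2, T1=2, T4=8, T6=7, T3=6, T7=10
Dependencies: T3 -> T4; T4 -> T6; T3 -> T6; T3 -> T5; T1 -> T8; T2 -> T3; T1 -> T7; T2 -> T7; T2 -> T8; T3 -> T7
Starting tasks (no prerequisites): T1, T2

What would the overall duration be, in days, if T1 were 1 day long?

Actual critical path: T2→T3→T4→T6 = 2+6+8+7 = 23 ⇒ 23 days.
T1 is off the critical path — its longest chain is 12 days, giving 11 of slack.
That remains the longest chain; total 23 days.

23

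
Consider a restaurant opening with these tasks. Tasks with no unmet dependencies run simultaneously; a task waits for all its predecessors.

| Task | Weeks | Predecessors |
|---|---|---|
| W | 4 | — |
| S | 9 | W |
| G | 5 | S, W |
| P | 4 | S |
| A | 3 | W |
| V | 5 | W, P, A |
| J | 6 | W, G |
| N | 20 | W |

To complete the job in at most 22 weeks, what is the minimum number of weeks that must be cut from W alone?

Current finish: 24 weeks; target: 22.
W is on every critical path, so each week cut from W cuts the finish by one (this holds down to a finish of 21).
Need 24 − 22 = 2 weeks off W → W becomes 2 weeks, finish becomes 22.

2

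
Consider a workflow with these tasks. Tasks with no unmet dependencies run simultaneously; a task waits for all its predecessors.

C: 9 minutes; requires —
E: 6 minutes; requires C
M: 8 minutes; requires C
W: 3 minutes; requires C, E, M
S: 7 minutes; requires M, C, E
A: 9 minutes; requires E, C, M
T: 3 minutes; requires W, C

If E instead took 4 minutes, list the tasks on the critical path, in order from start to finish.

C, M, A

The binding path is C→M→A = 9+8+9 = 26; finish at 26 minutes.
E is off the critical path — its longest chain is 24 minutes, giving 2 of slack.
That remains the longest chain; total 26 minutes.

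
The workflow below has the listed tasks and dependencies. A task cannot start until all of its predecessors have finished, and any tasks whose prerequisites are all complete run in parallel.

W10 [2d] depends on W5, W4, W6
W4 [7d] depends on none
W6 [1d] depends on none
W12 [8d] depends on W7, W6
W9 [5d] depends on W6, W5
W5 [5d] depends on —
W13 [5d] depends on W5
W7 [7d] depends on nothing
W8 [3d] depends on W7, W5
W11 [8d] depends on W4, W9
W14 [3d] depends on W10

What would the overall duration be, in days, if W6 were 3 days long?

18

The binding path is W5→W9→W11 = 5+5+8 = 18; finish at 18 days.
The longest path through W6 is only 14 days, so W6 has float 4.
That remains the longest chain; total 18 days.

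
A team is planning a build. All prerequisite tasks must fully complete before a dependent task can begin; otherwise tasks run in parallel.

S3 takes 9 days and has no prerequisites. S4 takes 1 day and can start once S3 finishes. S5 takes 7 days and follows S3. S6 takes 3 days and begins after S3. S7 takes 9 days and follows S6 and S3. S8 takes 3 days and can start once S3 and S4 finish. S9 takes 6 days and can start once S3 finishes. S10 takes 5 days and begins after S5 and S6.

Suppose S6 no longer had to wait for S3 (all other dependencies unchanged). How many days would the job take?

Original critical path: S3→S5→S10 = 9+7+5 = 21 ⇒ 21 days.
Without S3→S6, S6's earliest start moves from 9 to 0.
After: S3→S5→S10 = 9+7+5 = 21 → 21 days.

21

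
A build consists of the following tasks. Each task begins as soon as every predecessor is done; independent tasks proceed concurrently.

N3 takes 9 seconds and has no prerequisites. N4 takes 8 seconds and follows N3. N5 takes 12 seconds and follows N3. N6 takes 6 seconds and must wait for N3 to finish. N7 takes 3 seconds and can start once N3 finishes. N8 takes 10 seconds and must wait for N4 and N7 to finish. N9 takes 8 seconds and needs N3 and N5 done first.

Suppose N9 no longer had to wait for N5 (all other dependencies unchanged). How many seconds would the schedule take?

27

Original critical path: N3→N5→N9 = 9+12+8 = 29 ⇒ 29 seconds.
Without N5→N9, N9's earliest start moves from 21 to 9.
After: N3→N4→N8 = 9+8+10 = 27 → 27 seconds.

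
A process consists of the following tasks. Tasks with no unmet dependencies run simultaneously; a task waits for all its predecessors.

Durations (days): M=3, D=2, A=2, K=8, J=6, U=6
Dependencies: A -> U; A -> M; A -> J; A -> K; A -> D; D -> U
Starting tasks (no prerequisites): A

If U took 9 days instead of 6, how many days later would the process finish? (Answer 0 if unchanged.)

Baseline: A→D→U = 2+2+6 = 10 → 10 days.
U is on the critical path; changing it to 9 makes that path 13 days.
The critical path is still A→D→U; finish is now 13 days.
Change in finish: 13 − 10 = +3 days.

3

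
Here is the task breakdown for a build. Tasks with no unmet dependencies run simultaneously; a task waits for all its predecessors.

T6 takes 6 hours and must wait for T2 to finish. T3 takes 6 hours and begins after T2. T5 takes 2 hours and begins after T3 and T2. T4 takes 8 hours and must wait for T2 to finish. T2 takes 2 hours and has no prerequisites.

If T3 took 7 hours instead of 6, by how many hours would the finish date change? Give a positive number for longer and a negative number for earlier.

1

Baseline: T2→T3→T5 = 2+6+2 = 10 → 10 hours.
Since T3 is critical, the +1 change carries straight to that chain (now 11 hours).
No other chain overtakes it, so the finish is 11 hours.
Change in finish: 11 − 10 = +1 hours.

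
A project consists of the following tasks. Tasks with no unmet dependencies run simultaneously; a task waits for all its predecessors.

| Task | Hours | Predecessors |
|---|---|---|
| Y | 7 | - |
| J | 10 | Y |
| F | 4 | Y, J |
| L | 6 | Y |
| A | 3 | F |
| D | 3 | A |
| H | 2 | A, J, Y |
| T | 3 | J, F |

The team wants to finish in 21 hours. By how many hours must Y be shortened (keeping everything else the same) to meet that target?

Current finish: 27 hours; target: 21.
Y is on every critical path, so each hour cut from Y cuts the finish by one (this holds down to a finish of 21).
Need 27 − 21 = 6 hours off Y → Y becomes 1 hour, finish becomes 21.

6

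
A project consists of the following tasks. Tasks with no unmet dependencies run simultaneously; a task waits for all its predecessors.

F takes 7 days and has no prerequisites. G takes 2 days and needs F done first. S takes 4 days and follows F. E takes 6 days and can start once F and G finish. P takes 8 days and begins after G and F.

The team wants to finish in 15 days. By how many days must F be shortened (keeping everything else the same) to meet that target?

Current finish: 17 days; target: 15.
F is on every critical path, so each day cut from F cuts the finish by one (this holds down to a finish of 11).
Need 17 − 15 = 2 days off F → F becomes 5 days, finish becomes 15.

2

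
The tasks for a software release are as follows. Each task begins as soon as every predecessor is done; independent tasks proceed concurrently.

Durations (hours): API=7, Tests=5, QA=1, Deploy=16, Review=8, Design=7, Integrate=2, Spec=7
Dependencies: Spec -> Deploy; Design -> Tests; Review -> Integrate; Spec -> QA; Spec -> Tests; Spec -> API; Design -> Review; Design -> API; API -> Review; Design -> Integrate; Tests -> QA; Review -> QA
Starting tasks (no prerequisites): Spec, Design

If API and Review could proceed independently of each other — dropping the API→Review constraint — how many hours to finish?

Before: longest chain Spec→API→Review→Integrate = 7+7+8+2 = 24, finish 24.
Without API→Review, Review's earliest start moves from 14 to 7.
New critical path: Spec→Deploy = 7+16 = 23 ⇒ 23 hours.

23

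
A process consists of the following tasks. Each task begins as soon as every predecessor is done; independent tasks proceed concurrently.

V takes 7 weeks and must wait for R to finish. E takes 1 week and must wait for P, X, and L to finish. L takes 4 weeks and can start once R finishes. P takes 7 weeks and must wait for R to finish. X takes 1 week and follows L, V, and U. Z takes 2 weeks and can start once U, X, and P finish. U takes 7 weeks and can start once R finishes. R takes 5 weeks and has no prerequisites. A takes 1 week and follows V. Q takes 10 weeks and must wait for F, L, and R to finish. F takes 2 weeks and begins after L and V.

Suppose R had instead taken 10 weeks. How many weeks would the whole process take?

29

Actual critical path: R→V→F→Q = 5+7+2+10 = 24 ⇒ 24 weeks.
Since R is critical, the +5 change carries straight to that chain (now 29 weeks).
The critical path is still R→V→F→Q; finish is now 29 weeks.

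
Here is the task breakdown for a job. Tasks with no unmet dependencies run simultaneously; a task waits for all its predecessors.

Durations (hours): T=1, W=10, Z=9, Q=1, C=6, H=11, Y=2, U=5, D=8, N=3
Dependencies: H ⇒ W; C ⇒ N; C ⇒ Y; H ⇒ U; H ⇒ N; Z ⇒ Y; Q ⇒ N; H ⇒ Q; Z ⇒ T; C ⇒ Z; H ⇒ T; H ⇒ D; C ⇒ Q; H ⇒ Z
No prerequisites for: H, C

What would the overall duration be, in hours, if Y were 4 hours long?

Actual critical path: H→Z→Y = 11+9+2 = 22 ⇒ 22 hours.
Since Y is critical, the +2 change carries straight to that chain (now 24 hours).
That remains the longest chain; total 24 hours.

24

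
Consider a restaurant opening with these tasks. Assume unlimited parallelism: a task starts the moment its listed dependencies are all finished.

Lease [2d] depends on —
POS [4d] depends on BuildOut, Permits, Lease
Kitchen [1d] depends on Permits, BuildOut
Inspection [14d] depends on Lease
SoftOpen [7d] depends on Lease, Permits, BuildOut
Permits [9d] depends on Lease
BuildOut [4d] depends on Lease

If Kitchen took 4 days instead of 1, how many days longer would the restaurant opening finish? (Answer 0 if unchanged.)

0

The binding path is Lease→Permits→SoftOpen = 2+9+7 = 18; finish at 18 days.
Kitchen has 6 days of float (longest path through it is 12).
The critical path is still Lease→Permits→SoftOpen; finish is now 18 days.
Change in finish: 18 − 18 = +0 days.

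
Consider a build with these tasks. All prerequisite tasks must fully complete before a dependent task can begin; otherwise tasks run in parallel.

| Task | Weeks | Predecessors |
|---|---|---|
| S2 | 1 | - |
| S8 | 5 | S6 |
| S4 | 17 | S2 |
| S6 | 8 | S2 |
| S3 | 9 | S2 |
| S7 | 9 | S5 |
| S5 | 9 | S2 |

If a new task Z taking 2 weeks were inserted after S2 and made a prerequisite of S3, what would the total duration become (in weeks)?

Originally the schedule takes 19 weeks.
With Z inserted, S3 now waits for max(S2, Z).
New critical path: S2→S5→S7 = 1+9+9 = 19 ⇒ 19 weeks.

19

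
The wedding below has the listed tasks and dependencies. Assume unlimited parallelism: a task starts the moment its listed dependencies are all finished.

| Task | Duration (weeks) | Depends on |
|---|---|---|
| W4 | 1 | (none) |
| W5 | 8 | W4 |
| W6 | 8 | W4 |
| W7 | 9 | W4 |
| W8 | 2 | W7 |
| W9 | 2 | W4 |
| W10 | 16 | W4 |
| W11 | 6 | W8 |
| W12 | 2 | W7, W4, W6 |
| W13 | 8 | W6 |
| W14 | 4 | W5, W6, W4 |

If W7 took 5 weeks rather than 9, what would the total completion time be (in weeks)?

17

As given, the longest chain is W4→W7→W8→W11 = 1+9+2+6 = 18, so the finish is 18 weeks.
W7 lies on that path, so at 5 weeks the path becomes 14 weeks.
The binding chain switches to W4→W6→W13 = 1+8+8 = 17; finish 17 weeks.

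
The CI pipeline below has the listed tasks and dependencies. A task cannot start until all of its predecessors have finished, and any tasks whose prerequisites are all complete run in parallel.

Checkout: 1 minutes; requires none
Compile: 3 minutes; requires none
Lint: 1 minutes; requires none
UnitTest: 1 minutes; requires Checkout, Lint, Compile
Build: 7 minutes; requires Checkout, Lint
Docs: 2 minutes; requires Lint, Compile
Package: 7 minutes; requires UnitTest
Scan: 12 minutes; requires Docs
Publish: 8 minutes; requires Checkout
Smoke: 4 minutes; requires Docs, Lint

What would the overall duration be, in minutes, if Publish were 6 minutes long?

The binding path is Compile→Docs→Scan = 3+2+12 = 17; finish at 17 minutes.
Publish has 8 minutes of float (longest path through it is 9).
The critical path is still Compile→Docs→Scan; finish is now 17 minutes.

17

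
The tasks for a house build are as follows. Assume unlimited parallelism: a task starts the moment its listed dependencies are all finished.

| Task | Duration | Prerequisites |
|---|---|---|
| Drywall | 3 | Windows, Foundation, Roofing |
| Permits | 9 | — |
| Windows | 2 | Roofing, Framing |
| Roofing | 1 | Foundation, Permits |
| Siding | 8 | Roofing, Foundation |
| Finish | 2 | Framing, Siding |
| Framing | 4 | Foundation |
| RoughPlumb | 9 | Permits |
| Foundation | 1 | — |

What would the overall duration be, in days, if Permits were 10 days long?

21

Baseline: Permits→Roofing→Siding→Finish = 9+1+8+2 = 20 → 20 days.
Permits is on the critical path; changing it to 10 makes that path 21 days.
The critical path is still Permits→Roofing→Siding→Finish; finish is now 21 days.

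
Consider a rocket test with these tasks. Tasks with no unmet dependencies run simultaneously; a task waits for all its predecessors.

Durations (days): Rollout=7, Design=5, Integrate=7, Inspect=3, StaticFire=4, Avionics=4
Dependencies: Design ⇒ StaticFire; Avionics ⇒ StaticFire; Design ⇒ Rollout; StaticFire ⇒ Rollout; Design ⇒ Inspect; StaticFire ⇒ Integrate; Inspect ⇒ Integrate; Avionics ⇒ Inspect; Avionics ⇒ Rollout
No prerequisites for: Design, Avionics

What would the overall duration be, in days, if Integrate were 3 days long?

16

Actual critical path: Design→StaticFire→Integrate = 5+4+7 = 16 ⇒ 16 days.
Since Integrate is critical, the -4 change carries straight to that chain (now 12 days).
The binding chain switches to Design→StaticFire→Rollout = 5+4+7 = 16; finish 16 days.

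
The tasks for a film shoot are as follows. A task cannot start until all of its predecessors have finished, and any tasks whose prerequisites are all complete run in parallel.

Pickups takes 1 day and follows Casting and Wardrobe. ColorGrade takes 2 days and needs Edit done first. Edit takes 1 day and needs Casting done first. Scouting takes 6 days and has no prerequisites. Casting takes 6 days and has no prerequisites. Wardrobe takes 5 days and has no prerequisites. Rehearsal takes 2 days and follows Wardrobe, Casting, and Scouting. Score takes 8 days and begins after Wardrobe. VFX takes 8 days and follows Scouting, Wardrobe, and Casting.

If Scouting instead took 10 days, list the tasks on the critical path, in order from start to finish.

Baseline: Scouting→VFX = 6+8 = 14 → 14 days.
Scouting is on the critical path; changing it to 10 makes that path 18 days.
No other chain overtakes it, so the finish is 18 days.

Scouting, VFX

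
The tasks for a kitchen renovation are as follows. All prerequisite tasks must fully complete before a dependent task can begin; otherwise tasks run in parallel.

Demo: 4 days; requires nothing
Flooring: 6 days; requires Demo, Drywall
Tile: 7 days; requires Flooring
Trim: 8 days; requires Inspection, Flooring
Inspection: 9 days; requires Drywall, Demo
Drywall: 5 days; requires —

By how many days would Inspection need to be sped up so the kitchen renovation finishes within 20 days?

Current finish: 22 days; target: 20.
Inspection is on every critical path, so each day cut from Inspection cuts the finish by one (this holds down to a finish of 19).
Need 22 − 20 = 2 days off Inspection → Inspection becomes 7 days, finish becomes 20.

2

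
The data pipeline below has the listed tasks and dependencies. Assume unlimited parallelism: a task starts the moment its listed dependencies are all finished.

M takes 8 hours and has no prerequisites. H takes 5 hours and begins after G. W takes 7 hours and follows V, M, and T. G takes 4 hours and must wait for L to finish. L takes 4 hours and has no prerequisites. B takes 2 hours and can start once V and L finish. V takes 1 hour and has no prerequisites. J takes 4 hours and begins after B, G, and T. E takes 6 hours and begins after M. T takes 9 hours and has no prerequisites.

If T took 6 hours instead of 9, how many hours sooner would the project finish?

1

Actual critical path: T→W = 9+7 = 16 ⇒ 16 hours.
T lies on that path, so at 6 hours the path becomes 13 hours.
New critical path: M→W = 8+7 = 15 ⇒ 15 hours.
Change in finish: 15 − 16 = -1 hours.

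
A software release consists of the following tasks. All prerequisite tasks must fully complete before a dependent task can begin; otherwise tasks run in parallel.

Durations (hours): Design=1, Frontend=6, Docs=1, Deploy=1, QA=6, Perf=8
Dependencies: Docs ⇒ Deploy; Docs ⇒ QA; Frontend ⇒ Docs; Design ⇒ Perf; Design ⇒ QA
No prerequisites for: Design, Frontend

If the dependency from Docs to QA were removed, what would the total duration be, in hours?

Before: longest chain Frontend→Docs→QA = 6+1+6 = 13, finish 13.
Without Docs→QA, QA's earliest start moves from 7 to 1.
The longest chain is now Design→Perf = 1+8 = 9, so the software release takes 9 hours.

9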